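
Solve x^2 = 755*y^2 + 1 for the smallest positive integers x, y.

(x, y) = (1209, 44)

First expand sqrt(755) as a continued fraction. With x_i = (sqrt(755) + m_i)/d_i and (m_0, d_0) = (0, 1): a_0 = floor(sqrt(755)) = 27, since 27^2 = 729 <= 755 < 784 = 28^2.
Iterate m_{i+1} = d_i*a_i - m_i, d_{i+1} = (755 - m_{i+1}^2)/d_i, a_{i+1} = floor((a_0 + m_{i+1})/d_{i+1}):
  m_1 = 1*27 - 0 = 27, d_1 = (755 - 27^2)/1 = 26/1 = 26, a_1 = floor((27 + 27)/26) = 2.
  m_2 = 26*2 - 27 = 25, d_2 = (755 - 25^2)/26 = 130/26 = 5, a_2 = floor((27 + 25)/5) = 10.
  m_3 = 5*10 - 25 = 25, d_3 = (755 - 25^2)/5 = 130/5 = 26, a_3 = floor((27 + 25)/26) = 2.
  m_4 = 26*2 - 25 = 27, d_4 = (755 - 27^2)/26 = 26/26 = 1, a_4 = floor((27 + 27)/1) = 54.
  m_5 = 1*54 - 27 = 27, d_5 = (755 - 27^2)/1 = 26/1 = 26: (m_5, d_5) = (m_1, d_1) = (27, 26), so from here the quotients repeat a_1, ..., a_4; the period length is 4.
So sqrt(755) = [27; (2, 10, 2, 54)] with period length k = 4.
k is even, so the fundamental solution of x^2 - 755y^2 = 1 is (p_{k-1}, q_{k-1}) = (p_3, q_3); compute convergents through index 3.
Convergents (p_i = a_i*p_{i-1} + p_{i-2}, q_i = a_i*q_{i-1} + q_{i-2} with p_{-2}=0, p_{-1}=1, q_{-2}=1, q_{-1}=0):
  i=0: a_0=27, p_0 = 27*1 + 0 = 27, q_0 = 27*0 + 1 = 1.
  i=1: a_1=2, p_1 = 2*27 + 1 = 55, q_1 = 2*1 + 0 = 2.
  i=2: a_2=10, p_2 = 10*55 + 27 = 577, q_2 = 10*2 + 1 = 21.
  i=3: a_3=2, p_3 = 2*577 + 55 = 1209, q_3 = 2*21 + 2 = 44.
Check: 1209^2 - 755*44^2 = 1461681 - 1461680 = 1, so (x, y) = (1209, 44) solves the equation, and by the theorem it is the least positive solution.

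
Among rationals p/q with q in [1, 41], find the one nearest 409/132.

127/41

Expand x = 409/132 as a continued fraction with the Euclidean algorithm:
  409 = 3*132 + 13, so a_0 = 3.
  132 = 10*13 + 2, so a_1 = 10.
  13 = 6*2 + 1, so a_2 = 6.
  2 = 2*1 + 0, so a_3 = 2.
so x = [3; 10, 6, 2].
Convergents (p_i = a_i*p_{i-1} + p_{i-2}, q_i = a_i*q_{i-1} + q_{i-2} with p_{-2}=0, p_{-1}=1, q_{-2}=1, q_{-1}=0), until the denominator exceeds 41:
  i=0: a_0=3, p_0 = 3*1 + 0 = 3, q_0 = 3*0 + 1 = 1.
  i=1: a_1=10, p_1 = 10*3 + 1 = 31, q_1 = 10*1 + 0 = 10.
  i=2: a_2=6, p_2 = 6*31 + 3 = 189, q_2 = 6*10 + 1 = 61.
q_2 = 61 > 41, so the last convergent with denominator <= 41 is p_1/q_1 = 31/10.
The closest fraction with denominator <= 41 is either p_1/q_1 or the intermediate fraction (k*p_1 + p_0)/(k*q_1 + q_0) with the largest k >= 1 whose denominator stays <= 41; these approach x as k grows, and every other convergent or intermediate fraction in range is farther away.
Largest k: floor((41 - q_0)/q_1) = floor((41 - 1)/10) = 4.
That gives (4*31 + 3)/(4*10 + 1) = 127/41.
Compare the errors: |x - 31/10| = |409*10 - 31*132|/(132*10) = 2/1320, and |x - 127/41| = |409*41 - 127*132|/(132*41) = 5/5412.
Cross-multiplying, 5*1320 = 6600 < 10824 = 2*5412, so 5/5412 is smaller: the intermediate fraction 127/41 is closer to x than 31/10.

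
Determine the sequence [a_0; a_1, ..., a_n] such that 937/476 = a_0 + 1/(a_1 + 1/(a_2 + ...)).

Run the Euclidean algorithm on 937 and 476; the successive quotients are the partial quotients a_0, a_1, ... (each step inverts the fractional part left over by the previous one):
  937 = 1*476 + 461, so a_0 = 1.
  476 = 1*461 + 15, so a_1 = 1.
  461 = 30*15 + 11, so a_2 = 30.
  15 = 1*11 + 4, so a_3 = 1.
  11 = 2*4 + 3, so a_4 = 2.
  4 = 1*3 + 1, so a_5 = 1.
  3 = 3*1 + 0, so a_6 = 3.
The remainder reaches 0 after 7 divisions, so the expansion has 7 partial quotients, read off in order.

[1; 1, 30, 1, 2, 1, 3]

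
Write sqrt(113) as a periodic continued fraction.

[10; (1, 1, 1, 2, 2, 1, 1, 1, 20)]

Write x_i = (sqrt(113) + m_i)/d_i with (m_0, d_0) = (0, 1). a_0 = floor(sqrt(113)) = 10, since 10^2 = 100 <= 113 < 121 = 11^2.
Iterate m_{i+1} = d_i*a_i - m_i, d_{i+1} = (113 - m_{i+1}^2)/d_i, a_{i+1} = floor((a_0 + m_{i+1})/d_{i+1}):
  m_1 = 1*10 - 0 = 10, d_1 = (113 - 10^2)/1 = 13/1 = 13, a_1 = floor((10 + 10)/13) = 1.
  m_2 = 13*1 - 10 = 3, d_2 = (113 - 3^2)/13 = 104/13 = 8, a_2 = floor((10 + 3)/8) = 1.
  m_3 = 8*1 - 3 = 5, d_3 = (113 - 5^2)/8 = 88/8 = 11, a_3 = floor((10 + 5)/11) = 1.
  m_4 = 11*1 - 5 = 6, d_4 = (113 - 6^2)/11 = 77/11 = 7, a_4 = floor((10 + 6)/7) = 2.
  m_5 = 7*2 - 6 = 8, d_5 = (113 - 8^2)/7 = 49/7 = 7, a_5 = floor((10 + 8)/7) = 2.
  m_6 = 7*2 - 8 = 6, d_6 = (113 - 6^2)/7 = 77/7 = 11, a_6 = floor((10 + 6)/11) = 1.
  m_7 = 11*1 - 6 = 5, d_7 = (113 - 5^2)/11 = 88/11 = 8, a_7 = floor((10 + 5)/8) = 1.
  m_8 = 8*1 - 5 = 3, d_8 = (113 - 3^2)/8 = 104/8 = 13, a_8 = floor((10 + 3)/13) = 1.
  m_9 = 13*1 - 3 = 10, d_9 = (113 - 10^2)/13 = 13/13 = 1, a_9 = floor((10 + 10)/1) = 20.
  m_10 = 1*20 - 10 = 10, d_10 = (113 - 10^2)/1 = 13/1 = 13: (m_10, d_10) = (m_1, d_1) = (10, 13), so from here the quotients repeat a_1, ..., a_9; the period length is 9.
Hence the expansion of sqrt(113) is a_0 = 10 followed by the repeating block 1, 1, 1, 2, 2, 1, 1, 1, 20 (period 9).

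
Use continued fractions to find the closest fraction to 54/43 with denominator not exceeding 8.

5/4

Expand x = 54/43 as a continued fraction with the Euclidean algorithm:
  54 = 1*43 + 11, so a_0 = 1.
  43 = 3*11 + 10, so a_1 = 3.
  11 = 1*10 + 1, so a_2 = 1.
  10 = 10*1 + 0, so a_3 = 10.
so x = [1; 3, 1, 10].
Convergents (p_i = a_i*p_{i-1} + p_{i-2}, q_i = a_i*q_{i-1} + q_{i-2} with p_{-2}=0, p_{-1}=1, q_{-2}=1, q_{-1}=0), until the denominator exceeds 8:
  i=0: a_0=1, p_0 = 1*1 + 0 = 1, q_0 = 1*0 + 1 = 1.
  i=1: a_1=3, p_1 = 3*1 + 1 = 4, q_1 = 3*1 + 0 = 3.
  i=2: a_2=1, p_2 = 1*4 + 1 = 5, q_2 = 1*3 + 1 = 4.
  i=3: a_3=10, p_3 = 10*5 + 4 = 54, q_3 = 10*4 + 3 = 43.
q_3 = 43 > 8, so the last convergent with denominator <= 8 is p_2/q_2 = 5/4.
The closest fraction with denominator <= 8 is either p_2/q_2 or the intermediate fraction (k*p_2 + p_1)/(k*q_2 + q_1) with the largest k >= 1 whose denominator stays <= 8; these approach x as k grows, and every other convergent or intermediate fraction in range is farther away.
Largest k: floor((8 - q_1)/q_2) = floor((8 - 3)/4) = 1.
That gives (1*5 + 4)/(1*4 + 3) = 9/7.
Compare the errors: |x - 5/4| = |54*4 - 5*43|/(43*4) = 1/172, and |x - 9/7| = |54*7 - 9*43|/(43*7) = 9/301.
Cross-multiplying, 1*301 = 301 < 1548 = 9*172, so 1/172 is smaller: the convergent 5/4 is closer to x than 9/7.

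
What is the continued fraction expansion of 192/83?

[2; 3, 5, 5]

Run the Euclidean algorithm on 192 and 83; the successive quotients are the partial quotients a_0, a_1, ... (each step inverts the fractional part left over by the previous one):
  192 = 2*83 + 26, so a_0 = 2.
  83 = 3*26 + 5, so a_1 = 3.
  26 = 5*5 + 1, so a_2 = 5.
  5 = 5*1 + 0, so a_3 = 5.
The remainder reaches 0 after 4 divisions, so the expansion has 4 partial quotients, read off in order.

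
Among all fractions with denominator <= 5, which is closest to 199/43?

23/5

Expand x = 199/43 as a continued fraction with the Euclidean algorithm:
  199 = 4*43 + 27, so a_0 = 4.
  43 = 1*27 + 16, so a_1 = 1.
  27 = 1*16 + 11, so a_2 = 1.
  16 = 1*11 + 5, so a_3 = 1.
  11 = 2*5 + 1, so a_4 = 2.
  5 = 5*1 + 0, so a_5 = 5.
so x = [4; 1, 1, 1, 2, 5].
Convergents (p_i = a_i*p_{i-1} + p_{i-2}, q_i = a_i*q_{i-1} + q_{i-2} with p_{-2}=0, p_{-1}=1, q_{-2}=1, q_{-1}=0), until the denominator exceeds 5:
  i=0: a_0=4, p_0 = 4*1 + 0 = 4, q_0 = 4*0 + 1 = 1.
  i=1: a_1=1, p_1 = 1*4 + 1 = 5, q_1 = 1*1 + 0 = 1.
  i=2: a_2=1, p_2 = 1*5 + 4 = 9, q_2 = 1*1 + 1 = 2.
  i=3: a_3=1, p_3 = 1*9 + 5 = 14, q_3 = 1*2 + 1 = 3.
  i=4: a_4=2, p_4 = 2*14 + 9 = 37, q_4 = 2*3 + 2 = 8.
q_4 = 8 > 5, so the last convergent with denominator <= 5 is p_3/q_3 = 14/3.
The closest fraction with denominator <= 5 is either p_3/q_3 or the intermediate fraction (k*p_3 + p_2)/(k*q_3 + q_2) with the largest k >= 1 whose denominator stays <= 5; these approach x as k grows, and every other convergent or intermediate fraction in range is farther away.
Largest k: floor((5 - q_2)/q_3) = floor((5 - 2)/3) = 1.
That gives (1*14 + 9)/(1*3 + 2) = 23/5.
Compare the errors: |x - 14/3| = |199*3 - 14*43|/(43*3) = 5/129, and |x - 23/5| = |199*5 - 23*43|/(43*5) = 6/215.
Cross-multiplying, 6*129 = 774 < 1075 = 5*215, so 6/215 is smaller: the intermediate fraction 23/5 is closer to x than 14/3.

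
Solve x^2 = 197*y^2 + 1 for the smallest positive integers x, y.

First expand sqrt(197) as a continued fraction. With x_i = (sqrt(197) + m_i)/d_i and (m_0, d_0) = (0, 1): a_0 = floor(sqrt(197)) = 14, since 14^2 = 196 <= 197 < 225 = 15^2.
Iterate m_{i+1} = d_i*a_i - m_i, d_{i+1} = (197 - m_{i+1}^2)/d_i, a_{i+1} = floor((a_0 + m_{i+1})/d_{i+1}):
  m_1 = 1*14 - 0 = 14, d_1 = (197 - 14^2)/1 = 1/1 = 1, a_1 = floor((14 + 14)/1) = 28.
  m_2 = 1*28 - 14 = 14, d_2 = (197 - 14^2)/1 = 1/1 = 1: (m_2, d_2) = (m_1, d_1) = (14, 1), so from here the quotient a_1 repeats; the period length is 1.
So sqrt(197) = [14; (28)] with period length k = 1.
k is odd, so (p_{k-1}, q_{k-1}) only solves x^2 - 197y^2 = -1 and the fundamental solution of x^2 - 197y^2 = 1 is (p_{2k-1}, q_{2k-1}) = (p_1, q_1); compute convergents through index 1, running through the period twice.
Convergents (p_i = a_i*p_{i-1} + p_{i-2}, q_i = a_i*q_{i-1} + q_{i-2} with p_{-2}=0, p_{-1}=1, q_{-2}=1, q_{-1}=0):
  i=0: a_0=14, p_0 = 14*1 + 0 = 14, q_0 = 14*0 + 1 = 1.
  i=1: a_1=28, p_1 = 28*14 + 1 = 393, q_1 = 28*1 + 0 = 28.
Indeed p_0^2 - 197*q_0^2 = 196 - 197 = -1, not +1.
Check: 393^2 - 197*28^2 = 154449 - 154448 = 1, so (x, y) = (393, 28) solves the equation, and by the theorem it is the least positive solution.

(x, y) = (393, 28)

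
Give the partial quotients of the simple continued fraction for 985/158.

Run the Euclidean algorithm on 985 and 158; the successive quotients are the partial quotients a_0, a_1, ... (each step inverts the fractional part left over by the previous one):
  985 = 6*158 + 37, so a_0 = 6.
  158 = 4*37 + 10, so a_1 = 4.
  37 = 3*10 + 7, so a_2 = 3.
  10 = 1*7 + 3, so a_3 = 1.
  7 = 2*3 + 1, so a_4 = 2.
  3 = 3*1 + 0, so a_5 = 3.
The remainder reaches 0 after 6 divisions, so the expansion has 6 partial quotients, read off in order.

[6; 4, 3, 1, 2, 3]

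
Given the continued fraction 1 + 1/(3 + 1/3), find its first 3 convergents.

Using the convergent recurrence p_i = a_i*p_{i-1} + p_{i-2}, q_i = a_i*q_{i-1} + q_{i-2} with p_{-2}=0, p_{-1}=1, q_{-2}=1, q_{-1}=0:
  i=0: a_0=1, p_0 = 1*1 + 0 = 1, q_0 = 1*0 + 1 = 1.
  i=1: a_1=3, p_1 = 3*1 + 1 = 4, q_1 = 3*1 + 0 = 3.
  i=2: a_2=3, p_2 = 3*4 + 1 = 13, q_2 = 3*3 + 1 = 10.

1/1, 4/3, 13/10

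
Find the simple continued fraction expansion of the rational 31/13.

Run the Euclidean algorithm on 31 and 13; the successive quotients are the partial quotients a_0, a_1, ... (each step inverts the fractional part left over by the previous one):
  31 = 2*13 + 5, so a_0 = 2.
  13 = 2*5 + 3, so a_1 = 2.
  5 = 1*3 + 2, so a_2 = 1.
  3 = 1*2 + 1, so a_3 = 1.
  2 = 2*1 + 0, so a_4 = 2.
The remainder reaches 0 after 5 divisions, so the expansion has 5 partial quotients, read off in order.

[2; 2, 1, 1, 2]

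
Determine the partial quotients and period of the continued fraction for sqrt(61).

[7; (1, 4, 3, 1, 2, 2, 1, 3, 4, 1, 14)]

Write x_i = (sqrt(61) + m_i)/d_i with (m_0, d_0) = (0, 1). a_0 = floor(sqrt(61)) = 7, since 7^2 = 49 <= 61 < 64 = 8^2.
Iterate m_{i+1} = d_i*a_i - m_i, d_{i+1} = (61 - m_{i+1}^2)/d_i, a_{i+1} = floor((a_0 + m_{i+1})/d_{i+1}):
  m_1 = 1*7 - 0 = 7, d_1 = (61 - 7^2)/1 = 12/1 = 12, a_1 = floor((7 + 7)/12) = 1.
  m_2 = 12*1 - 7 = 5, d_2 = (61 - 5^2)/12 = 36/12 = 3, a_2 = floor((7 + 5)/3) = 4.
  m_3 = 3*4 - 5 = 7, d_3 = (61 - 7^2)/3 = 12/3 = 4, a_3 = floor((7 + 7)/4) = 3.
  m_4 = 4*3 - 7 = 5, d_4 = (61 - 5^2)/4 = 36/4 = 9, a_4 = floor((7 + 5)/9) = 1.
  m_5 = 9*1 - 5 = 4, d_5 = (61 - 4^2)/9 = 45/9 = 5, a_5 = floor((7 + 4)/5) = 2.
  m_6 = 5*2 - 4 = 6, d_6 = (61 - 6^2)/5 = 25/5 = 5, a_6 = floor((7 + 6)/5) = 2.
  m_7 = 5*2 - 6 = 4, d_7 = (61 - 4^2)/5 = 45/5 = 9, a_7 = floor((7 + 4)/9) = 1.
  m_8 = 9*1 - 4 = 5, d_8 = (61 - 5^2)/9 = 36/9 = 4, a_8 = floor((7 + 5)/4) = 3.
  m_9 = 4*3 - 5 = 7, d_9 = (61 - 7^2)/4 = 12/4 = 3, a_9 = floor((7 + 7)/3) = 4.
  m_10 = 3*4 - 7 = 5, d_10 = (61 - 5^2)/3 = 36/3 = 12, a_10 = floor((7 + 5)/12) = 1.
  m_11 = 12*1 - 5 = 7, d_11 = (61 - 7^2)/12 = 12/12 = 1, a_11 = floor((7 + 7)/1) = 14.
  m_12 = 1*14 - 7 = 7, d_12 = (61 - 7^2)/1 = 12/1 = 12: (m_12, d_12) = (m_1, d_1) = (7, 12), so from here the quotients repeat a_1, ..., a_11; the period length is 11.
Hence the expansion of sqrt(61) is a_0 = 7 followed by the repeating block 1, 4, 3, 1, 2, 2, 1, 3, 4, 1, 14 (period 11).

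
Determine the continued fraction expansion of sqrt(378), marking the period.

[19; (2, 3, 1, 4, 1, 3, 2, 38)]

Write x_i = (sqrt(378) + m_i)/d_i with (m_0, d_0) = (0, 1). a_0 = floor(sqrt(378)) = 19, since 19^2 = 361 <= 378 < 400 = 20^2.
Iterate m_{i+1} = d_i*a_i - m_i, d_{i+1} = (378 - m_{i+1}^2)/d_i, a_{i+1} = floor((a_0 + m_{i+1})/d_{i+1}):
  m_1 = 1*19 - 0 = 19, d_1 = (378 - 19^2)/1 = 17/1 = 17, a_1 = floor((19 + 19)/17) = 2.
  m_2 = 17*2 - 19 = 15, d_2 = (378 - 15^2)/17 = 153/17 = 9, a_2 = floor((19 + 15)/9) = 3.
  m_3 = 9*3 - 15 = 12, d_3 = (378 - 12^2)/9 = 234/9 = 26, a_3 = floor((19 + 12)/26) = 1.
  m_4 = 26*1 - 12 = 14, d_4 = (378 - 14^2)/26 = 182/26 = 7, a_4 = floor((19 + 14)/7) = 4.
  m_5 = 7*4 - 14 = 14, d_5 = (378 - 14^2)/7 = 182/7 = 26, a_5 = floor((19 + 14)/26) = 1.
  m_6 = 26*1 - 14 = 12, d_6 = (378 - 12^2)/26 = 234/26 = 9, a_6 = floor((19 + 12)/9) = 3.
  m_7 = 9*3 - 12 = 15, d_7 = (378 - 15^2)/9 = 153/9 = 17, a_7 = floor((19 + 15)/17) = 2.
  m_8 = 17*2 - 15 = 19, d_8 = (378 - 19^2)/17 = 17/17 = 1, a_8 = floor((19 + 19)/1) = 38.
  m_9 = 1*38 - 19 = 19, d_9 = (378 - 19^2)/1 = 17/1 = 17: (m_9, d_9) = (m_1, d_1) = (19, 17), so from here the quotients repeat a_1, ..., a_8; the period length is 8.
Hence the expansion of sqrt(378) is a_0 = 19 followed by the repeating block 2, 3, 1, 4, 1, 3, 2, 38 (period 8).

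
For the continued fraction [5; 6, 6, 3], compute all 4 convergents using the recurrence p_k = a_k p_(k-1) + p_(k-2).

Using the convergent recurrence p_i = a_i*p_{i-1} + p_{i-2}, q_i = a_i*q_{i-1} + q_{i-2} with p_{-2}=0, p_{-1}=1, q_{-2}=1, q_{-1}=0:
  i=0: a_0=5, p_0 = 5*1 + 0 = 5, q_0 = 5*0 + 1 = 1.
  i=1: a_1=6, p_1 = 6*5 + 1 = 31, q_1 = 6*1 + 0 = 6.
  i=2: a_2=6, p_2 = 6*31 + 5 = 191, q_2 = 6*6 + 1 = 37.
  i=3: a_3=3, p_3 = 3*191 + 31 = 604, q_3 = 3*37 + 6 = 117.

5/1, 31/6, 191/37, 604/117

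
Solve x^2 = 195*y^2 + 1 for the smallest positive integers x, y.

First expand sqrt(195) as a continued fraction. With x_i = (sqrt(195) + m_i)/d_i and (m_0, d_0) = (0, 1): a_0 = floor(sqrt(195)) = 13, since 13^2 = 169 <= 195 < 196 = 14^2.
Iterate m_{i+1} = d_i*a_i - m_i, d_{i+1} = (195 - m_{i+1}^2)/d_i, a_{i+1} = floor((a_0 + m_{i+1})/d_{i+1}):
  m_1 = 1*13 - 0 = 13, d_1 = (195 - 13^2)/1 = 26/1 = 26, a_1 = floor((13 + 13)/26) = 1.
  m_2 = 26*1 - 13 = 13, d_2 = (195 - 13^2)/26 = 26/26 = 1, a_2 = floor((13 + 13)/1) = 26.
  m_3 = 1*26 - 13 = 13, d_3 = (195 - 13^2)/1 = 26/1 = 26: (m_3, d_3) = (m_1, d_1) = (13, 26), so from here the quotients repeat a_1, a_2; the period length is 2.
So sqrt(195) = [13; (1, 26)] with period length k = 2.
k is even, so the fundamental solution of x^2 - 195y^2 = 1 is (p_{k-1}, q_{k-1}) = (p_1, q_1); compute convergents through index 1.
Convergents (p_i = a_i*p_{i-1} + p_{i-2}, q_i = a_i*q_{i-1} + q_{i-2} with p_{-2}=0, p_{-1}=1, q_{-2}=1, q_{-1}=0):
  i=0: a_0=13, p_0 = 13*1 + 0 = 13, q_0 = 13*0 + 1 = 1.
  i=1: a_1=1, p_1 = 1*13 + 1 = 14, q_1 = 1*1 + 0 = 1.
Check: 14^2 - 195*1^2 = 196 - 195 = 1, so (x, y) = (14, 1) solves the equation, and by the theorem it is the least positive solution.

(x, y) = (14, 1)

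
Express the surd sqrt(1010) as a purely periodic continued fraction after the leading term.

[31; (1, 3, 1, 1, 3, 1, 62)]

Write x_i = (sqrt(1010) + m_i)/d_i with (m_0, d_0) = (0, 1). a_0 = floor(sqrt(1010)) = 31, since 31^2 = 961 <= 1010 < 1024 = 32^2.
Iterate m_{i+1} = d_i*a_i - m_i, d_{i+1} = (1010 - m_{i+1}^2)/d_i, a_{i+1} = floor((a_0 + m_{i+1})/d_{i+1}):
  m_1 = 1*31 - 0 = 31, d_1 = (1010 - 31^2)/1 = 49/1 = 49, a_1 = floor((31 + 31)/49) = 1.
  m_2 = 49*1 - 31 = 18, d_2 = (1010 - 18^2)/49 = 686/49 = 14, a_2 = floor((31 + 18)/14) = 3.
  m_3 = 14*3 - 18 = 24, d_3 = (1010 - 24^2)/14 = 434/14 = 31, a_3 = floor((31 + 24)/31) = 1.
  m_4 = 31*1 - 24 = 7, d_4 = (1010 - 7^2)/31 = 961/31 = 31, a_4 = floor((31 + 7)/31) = 1.
  m_5 = 31*1 - 7 = 24, d_5 = (1010 - 24^2)/31 = 434/31 = 14, a_5 = floor((31 + 24)/14) = 3.
  m_6 = 14*3 - 24 = 18, d_6 = (1010 - 18^2)/14 = 686/14 = 49, a_6 = floor((31 + 18)/49) = 1.
  m_7 = 49*1 - 18 = 31, d_7 = (1010 - 31^2)/49 = 49/49 = 1, a_7 = floor((31 + 31)/1) = 62.
  m_8 = 1*62 - 31 = 31, d_8 = (1010 - 31^2)/1 = 49/1 = 49: (m_8, d_8) = (m_1, d_1) = (31, 49), so from here the quotients repeat a_1, ..., a_7; the period length is 7.
Hence the expansion of sqrt(1010) is a_0 = 31 followed by the repeating block 1, 3, 1, 1, 3, 1, 62 (period 7).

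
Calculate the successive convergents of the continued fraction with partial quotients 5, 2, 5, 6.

5/1, 11/2, 60/11, 371/68

Using the convergent recurrence p_i = a_i*p_{i-1} + p_{i-2}, q_i = a_i*q_{i-1} + q_{i-2} with p_{-2}=0, p_{-1}=1, q_{-2}=1, q_{-1}=0:
  i=0: a_0=5, p_0 = 5*1 + 0 = 5, q_0 = 5*0 + 1 = 1.
  i=1: a_1=2, p_1 = 2*5 + 1 = 11, q_1 = 2*1 + 0 = 2.
  i=2: a_2=5, p_2 = 5*11 + 5 = 60, q_2 = 5*2 + 1 = 11.
  i=3: a_3=6, p_3 = 6*60 + 11 = 371, q_3 = 6*11 + 2 = 68.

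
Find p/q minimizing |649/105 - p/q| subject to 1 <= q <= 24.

Expand x = 649/105 as a continued fraction with the Euclidean algorithm:
  649 = 6*105 + 19, so a_0 = 6.
  105 = 5*19 + 10, so a_1 = 5.
  19 = 1*10 + 9, so a_2 = 1.
  10 = 1*9 + 1, so a_3 = 1.
  9 = 9*1 + 0, so a_4 = 9.
so x = [6; 5, 1, 1, 9].
Convergents (p_i = a_i*p_{i-1} + p_{i-2}, q_i = a_i*q_{i-1} + q_{i-2} with p_{-2}=0, p_{-1}=1, q_{-2}=1, q_{-1}=0), until the denominator exceeds 24:
  i=0: a_0=6, p_0 = 6*1 + 0 = 6, q_0 = 6*0 + 1 = 1.
  i=1: a_1=5, p_1 = 5*6 + 1 = 31, q_1 = 5*1 + 0 = 5.
  i=2: a_2=1, p_2 = 1*31 + 6 = 37, q_2 = 1*5 + 1 = 6.
  i=3: a_3=1, p_3 = 1*37 + 31 = 68, q_3 = 1*6 + 5 = 11.
  i=4: a_4=9, p_4 = 9*68 + 37 = 649, q_4 = 9*11 + 6 = 105.
q_4 = 105 > 24, so the last convergent with denominator <= 24 is p_3/q_3 = 68/11.
The closest fraction with denominator <= 24 is either p_3/q_3 or the intermediate fraction (k*p_3 + p_2)/(k*q_3 + q_2) with the largest k >= 1 whose denominator stays <= 24; these approach x as k grows, and every other convergent or intermediate fraction in range is farther away.
Largest k: floor((24 - q_2)/q_3) = floor((24 - 6)/11) = 1.
That gives (1*68 + 37)/(1*11 + 6) = 105/17.
Compare the errors: |x - 68/11| = |649*11 - 68*105|/(105*11) = 1/1155, and |x - 105/17| = |649*17 - 105*105|/(105*17) = 8/1785.
Cross-multiplying, 1*1785 = 1785 < 9240 = 8*1155, so 1/1155 is smaller: the convergent 68/11 is closer to x than 105/17.

68/11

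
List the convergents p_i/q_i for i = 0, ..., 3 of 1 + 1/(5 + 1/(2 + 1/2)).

Using the convergent recurrence p_i = a_i*p_{i-1} + p_{i-2}, q_i = a_i*q_{i-1} + q_{i-2} with p_{-2}=0, p_{-1}=1, q_{-2}=1, q_{-1}=0:
  i=0: a_0=1, p_0 = 1*1 + 0 = 1, q_0 = 1*0 + 1 = 1.
  i=1: a_1=5, p_1 = 5*1 + 1 = 6, q_1 = 5*1 + 0 = 5.
  i=2: a_2=2, p_2 = 2*6 + 1 = 13, q_2 = 2*5 + 1 = 11.
  i=3: a_3=2, p_3 = 2*13 + 6 = 32, q_3 = 2*11 + 5 = 27.

1/1, 6/5, 13/11, 32/27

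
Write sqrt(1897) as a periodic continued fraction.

Write x_i = (sqrt(1897) + m_i)/d_i with (m_0, d_0) = (0, 1). a_0 = floor(sqrt(1897)) = 43, since 43^2 = 1849 <= 1897 < 1936 = 44^2.
Iterate m_{i+1} = d_i*a_i - m_i, d_{i+1} = (1897 - m_{i+1}^2)/d_i, a_{i+1} = floor((a_0 + m_{i+1})/d_{i+1}):
  m_1 = 1*43 - 0 = 43, d_1 = (1897 - 43^2)/1 = 48/1 = 48, a_1 = floor((43 + 43)/48) = 1.
  m_2 = 48*1 - 43 = 5, d_2 = (1897 - 5^2)/48 = 1872/48 = 39, a_2 = floor((43 + 5)/39) = 1.
  m_3 = 39*1 - 5 = 34, d_3 = (1897 - 34^2)/39 = 741/39 = 19, a_3 = floor((43 + 34)/19) = 4.
  m_4 = 19*4 - 34 = 42, d_4 = (1897 - 42^2)/19 = 133/19 = 7, a_4 = floor((43 + 42)/7) = 12.
  m_5 = 7*12 - 42 = 42, d_5 = (1897 - 42^2)/7 = 133/7 = 19, a_5 = floor((43 + 42)/19) = 4.
  m_6 = 19*4 - 42 = 34, d_6 = (1897 - 34^2)/19 = 741/19 = 39, a_6 = floor((43 + 34)/39) = 1.
  m_7 = 39*1 - 34 = 5, d_7 = (1897 - 5^2)/39 = 1872/39 = 48, a_7 = floor((43 + 5)/48) = 1.
  m_8 = 48*1 - 5 = 43, d_8 = (1897 - 43^2)/48 = 48/48 = 1, a_8 = floor((43 + 43)/1) = 86.
  m_9 = 1*86 - 43 = 43, d_9 = (1897 - 43^2)/1 = 48/1 = 48: (m_9, d_9) = (m_1, d_1) = (43, 48), so from here the quotients repeat a_1, ..., a_8; the period length is 8.
Hence the expansion of sqrt(1897) is a_0 = 43 followed by the repeating block 1, 1, 4, 12, 4, 1, 1, 86 (period 8).

[43; (1, 1, 4, 12, 4, 1, 1, 86)]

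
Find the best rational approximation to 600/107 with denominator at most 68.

157/28

Expand x = 600/107 as a continued fraction with the Euclidean algorithm:
  600 = 5*107 + 65, so a_0 = 5.
  107 = 1*65 + 42, so a_1 = 1.
  65 = 1*42 + 23, so a_2 = 1.
  42 = 1*23 + 19, so a_3 = 1.
  23 = 1*19 + 4, so a_4 = 1.
  19 = 4*4 + 3, so a_5 = 4.
  4 = 1*3 + 1, so a_6 = 1.
  3 = 3*1 + 0, so a_7 = 3.
so x = [5; 1, 1, 1, 1, 4, 1, 3].
Convergents (p_i = a_i*p_{i-1} + p_{i-2}, q_i = a_i*q_{i-1} + q_{i-2} with p_{-2}=0, p_{-1}=1, q_{-2}=1, q_{-1}=0), until the denominator exceeds 68:
  i=0: a_0=5, p_0 = 5*1 + 0 = 5, q_0 = 5*0 + 1 = 1.
  i=1: a_1=1, p_1 = 1*5 + 1 = 6, q_1 = 1*1 + 0 = 1.
  i=2: a_2=1, p_2 = 1*6 + 5 = 11, q_2 = 1*1 + 1 = 2.
  i=3: a_3=1, p_3 = 1*11 + 6 = 17, q_3 = 1*2 + 1 = 3.
  i=4: a_4=1, p_4 = 1*17 + 11 = 28, q_4 = 1*3 + 2 = 5.
  i=5: a_5=4, p_5 = 4*28 + 17 = 129, q_5 = 4*5 + 3 = 23.
  i=6: a_6=1, p_6 = 1*129 + 28 = 157, q_6 = 1*23 + 5 = 28.
  i=7: a_7=3, p_7 = 3*157 + 129 = 600, q_7 = 3*28 + 23 = 107.
q_7 = 107 > 68, so the last convergent with denominator <= 68 is p_6/q_6 = 157/28.
The closest fraction with denominator <= 68 is either p_6/q_6 or the intermediate fraction (k*p_6 + p_5)/(k*q_6 + q_5) with the largest k >= 1 whose denominator stays <= 68; these approach x as k grows, and every other convergent or intermediate fraction in range is farther away.
Largest k: floor((68 - q_5)/q_6) = floor((68 - 23)/28) = 1.
That gives (1*157 + 129)/(1*28 + 23) = 286/51.
Compare the errors: |x - 157/28| = |600*28 - 157*107|/(107*28) = 1/2996, and |x - 286/51| = |600*51 - 286*107|/(107*51) = 2/5457.
Cross-multiplying, 1*5457 = 5457 < 5992 = 2*2996, so 1/2996 is smaller: the convergent 157/28 is closer to x than 286/51.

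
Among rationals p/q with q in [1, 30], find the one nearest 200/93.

Expand x = 200/93 as a continued fraction with the Euclidean algorithm:
  200 = 2*93 + 14, so a_0 = 2.
  93 = 6*14 + 9, so a_1 = 6.
  14 = 1*9 + 5, so a_2 = 1.
  9 = 1*5 + 4, so a_3 = 1.
  5 = 1*4 + 1, so a_4 = 1.
  4 = 4*1 + 0, so a_5 = 4.
so x = [2; 6, 1, 1, 1, 4].
Convergents (p_i = a_i*p_{i-1} + p_{i-2}, q_i = a_i*q_{i-1} + q_{i-2} with p_{-2}=0, p_{-1}=1, q_{-2}=1, q_{-1}=0), until the denominator exceeds 30:
  i=0: a_0=2, p_0 = 2*1 + 0 = 2, q_0 = 2*0 + 1 = 1.
  i=1: a_1=6, p_1 = 6*2 + 1 = 13, q_1 = 6*1 + 0 = 6.
  i=2: a_2=1, p_2 = 1*13 + 2 = 15, q_2 = 1*6 + 1 = 7.
  i=3: a_3=1, p_3 = 1*15 + 13 = 28, q_3 = 1*7 + 6 = 13.
  i=4: a_4=1, p_4 = 1*28 + 15 = 43, q_4 = 1*13 + 7 = 20.
  i=5: a_5=4, p_5 = 4*43 + 28 = 200, q_5 = 4*20 + 13 = 93.
q_5 = 93 > 30, so the last convergent with denominator <= 30 is p_4/q_4 = 43/20.
The closest fraction with denominator <= 30 is either p_4/q_4 or the intermediate fraction (k*p_4 + p_3)/(k*q_4 + q_3) with the largest k >= 1 whose denominator stays <= 30; these approach x as k grows, and every other convergent or intermediate fraction in range is farther away.
Largest k: floor((30 - q_3)/q_4) = floor((30 - 13)/20) = 0.
Since k = 0, no intermediate fraction beyond p_4/q_4 has denominator <= 30, so the convergent 43/20 is the closest (its error is |200*20 - 43*93|/(93*20) = 1/1860).

43/20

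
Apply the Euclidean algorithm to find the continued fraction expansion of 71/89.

[0; 1, 3, 1, 17]

Run the Euclidean algorithm on 71 and 89; the successive quotients are the partial quotients a_0, a_1, ... (each step inverts the fractional part left over by the previous one):
  71 = 0*89 + 71, so a_0 = 0.
  89 = 1*71 + 18, so a_1 = 1.
  71 = 3*18 + 17, so a_2 = 3.
  18 = 1*17 + 1, so a_3 = 1.
  17 = 17*1 + 0, so a_4 = 17.
The remainder reaches 0 after 5 divisions, so the expansion has 5 partial quotients, read off in order.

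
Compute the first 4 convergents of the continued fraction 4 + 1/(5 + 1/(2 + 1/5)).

4/1, 21/5, 46/11, 251/60

Using the convergent recurrence p_i = a_i*p_{i-1} + p_{i-2}, q_i = a_i*q_{i-1} + q_{i-2} with p_{-2}=0, p_{-1}=1, q_{-2}=1, q_{-1}=0:
  i=0: a_0=4, p_0 = 4*1 + 0 = 4, q_0 = 4*0 + 1 = 1.
  i=1: a_1=5, p_1 = 5*4 + 1 = 21, q_1 = 5*1 + 0 = 5.
  i=2: a_2=2, p_2 = 2*21 + 4 = 46, q_2 = 2*5 + 1 = 11.
  i=3: a_3=5, p_3 = 5*46 + 21 = 251, q_3 = 5*11 + 5 = 60.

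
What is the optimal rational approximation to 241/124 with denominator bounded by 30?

35/18

Expand x = 241/124 as a continued fraction with the Euclidean algorithm:
  241 = 1*124 + 117, so a_0 = 1.
  124 = 1*117 + 7, so a_1 = 1.
  117 = 16*7 + 5, so a_2 = 16.
  7 = 1*5 + 2, so a_3 = 1.
  5 = 2*2 + 1, so a_4 = 2.
  2 = 2*1 + 0, so a_5 = 2.
so x = [1; 1, 16, 1, 2, 2].
Convergents (p_i = a_i*p_{i-1} + p_{i-2}, q_i = a_i*q_{i-1} + q_{i-2} with p_{-2}=0, p_{-1}=1, q_{-2}=1, q_{-1}=0), until the denominator exceeds 30:
  i=0: a_0=1, p_0 = 1*1 + 0 = 1, q_0 = 1*0 + 1 = 1.
  i=1: a_1=1, p_1 = 1*1 + 1 = 2, q_1 = 1*1 + 0 = 1.
  i=2: a_2=16, p_2 = 16*2 + 1 = 33, q_2 = 16*1 + 1 = 17.
  i=3: a_3=1, p_3 = 1*33 + 2 = 35, q_3 = 1*17 + 1 = 18.
  i=4: a_4=2, p_4 = 2*35 + 33 = 103, q_4 = 2*18 + 17 = 53.
q_4 = 53 > 30, so the last convergent with denominator <= 30 is p_3/q_3 = 35/18.
The closest fraction with denominator <= 30 is either p_3/q_3 or the intermediate fraction (k*p_3 + p_2)/(k*q_3 + q_2) with the largest k >= 1 whose denominator stays <= 30; these approach x as k grows, and every other convergent or intermediate fraction in range is farther away.
Largest k: floor((30 - q_2)/q_3) = floor((30 - 17)/18) = 0.
Since k = 0, no intermediate fraction beyond p_3/q_3 has denominator <= 30, so the convergent 35/18 is the closest (its error is |241*18 - 35*124|/(124*18) = 2/2232).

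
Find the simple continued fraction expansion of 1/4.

[0; 4]

Run the Euclidean algorithm on 1 and 4; the successive quotients are the partial quotients a_0, a_1, ... (each step inverts the fractional part left over by the previous one):
  1 = 0*4 + 1, so a_0 = 0.
  4 = 4*1 + 0, so a_1 = 4.
The remainder reaches 0 after 2 divisions, so the expansion has 2 partial quotients, read off in order.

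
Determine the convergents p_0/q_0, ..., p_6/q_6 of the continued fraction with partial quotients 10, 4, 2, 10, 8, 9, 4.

10/1, 41/4, 92/9, 961/94, 7780/761, 70981/6943, 291704/28533

Using the convergent recurrence p_i = a_i*p_{i-1} + p_{i-2}, q_i = a_i*q_{i-1} + q_{i-2} with p_{-2}=0, p_{-1}=1, q_{-2}=1, q_{-1}=0:
  i=0: a_0=10, p_0 = 10*1 + 0 = 10, q_0 = 10*0 + 1 = 1.
  i=1: a_1=4, p_1 = 4*10 + 1 = 41, q_1 = 4*1 + 0 = 4.
  i=2: a_2=2, p_2 = 2*41 + 10 = 92, q_2 = 2*4 + 1 = 9.
  i=3: a_3=10, p_3 = 10*92 + 41 = 961, q_3 = 10*9 + 4 = 94.
  i=4: a_4=8, p_4 = 8*961 + 92 = 7780, q_4 = 8*94 + 9 = 761.
  i=5: a_5=9, p_5 = 9*7780 + 961 = 70981, q_5 = 9*761 + 94 = 6943.
  i=6: a_6=4, p_6 = 4*70981 + 7780 = 291704, q_6 = 4*6943 + 761 = 28533.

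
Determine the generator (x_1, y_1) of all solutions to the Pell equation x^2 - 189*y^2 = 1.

First expand sqrt(189) as a continued fraction. With x_i = (sqrt(189) + m_i)/d_i and (m_0, d_0) = (0, 1): a_0 = floor(sqrt(189)) = 13, since 13^2 = 169 <= 189 < 196 = 14^2.
Iterate m_{i+1} = d_i*a_i - m_i, d_{i+1} = (189 - m_{i+1}^2)/d_i, a_{i+1} = floor((a_0 + m_{i+1})/d_{i+1}):
  m_1 = 1*13 - 0 = 13, d_1 = (189 - 13^2)/1 = 20/1 = 20, a_1 = floor((13 + 13)/20) = 1.
  m_2 = 20*1 - 13 = 7, d_2 = (189 - 7^2)/20 = 140/20 = 7, a_2 = floor((13 + 7)/7) = 2.
  m_3 = 7*2 - 7 = 7, d_3 = (189 - 7^2)/7 = 140/7 = 20, a_3 = floor((13 + 7)/20) = 1.
  m_4 = 20*1 - 7 = 13, d_4 = (189 - 13^2)/20 = 20/20 = 1, a_4 = floor((13 + 13)/1) = 26.
  m_5 = 1*26 - 13 = 13, d_5 = (189 - 13^2)/1 = 20/1 = 20: (m_5, d_5) = (m_1, d_1) = (13, 20), so from here the quotients repeat a_1, ..., a_4; the period length is 4.
So sqrt(189) = [13; (1, 2, 1, 26)] with period length k = 4.
k is even, so the fundamental solution of x^2 - 189y^2 = 1 is (p_{k-1}, q_{k-1}) = (p_3, q_3); compute convergents through index 3.
Convergents (p_i = a_i*p_{i-1} + p_{i-2}, q_i = a_i*q_{i-1} + q_{i-2} with p_{-2}=0, p_{-1}=1, q_{-2}=1, q_{-1}=0):
  i=0: a_0=13, p_0 = 13*1 + 0 = 13, q_0 = 13*0 + 1 = 1.
  i=1: a_1=1, p_1 = 1*13 + 1 = 14, q_1 = 1*1 + 0 = 1.
  i=2: a_2=2, p_2 = 2*14 + 13 = 41, q_2 = 2*1 + 1 = 3.
  i=3: a_3=1, p_3 = 1*41 + 14 = 55, q_3 = 1*3 + 1 = 4.
Check: 55^2 - 189*4^2 = 3025 - 3024 = 1, so (x, y) = (55, 4) solves the equation, and by the theorem it is the least positive solution.

(x, y) = (55, 4)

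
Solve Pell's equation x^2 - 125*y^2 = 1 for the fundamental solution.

(x, y) = (930249, 83204)

First expand sqrt(125) as a continued fraction. With x_i = (sqrt(125) + m_i)/d_i and (m_0, d_0) = (0, 1): a_0 = floor(sqrt(125)) = 11, since 11^2 = 121 <= 125 < 144 = 12^2.
Iterate m_{i+1} = d_i*a_i - m_i, d_{i+1} = (125 - m_{i+1}^2)/d_i, a_{i+1} = floor((a_0 + m_{i+1})/d_{i+1}):
  m_1 = 1*11 - 0 = 11, d_1 = (125 - 11^2)/1 = 4/1 = 4, a_1 = floor((11 + 11)/4) = 5.
  m_2 = 4*5 - 11 = 9, d_2 = (125 - 9^2)/4 = 44/4 = 11, a_2 = floor((11 + 9)/11) = 1.
  m_3 = 11*1 - 9 = 2, d_3 = (125 - 2^2)/11 = 121/11 = 11, a_3 = floor((11 + 2)/11) = 1.
  m_4 = 11*1 - 2 = 9, d_4 = (125 - 9^2)/11 = 44/11 = 4, a_4 = floor((11 + 9)/4) = 5.
  m_5 = 4*5 - 9 = 11, d_5 = (125 - 11^2)/4 = 4/4 = 1, a_5 = floor((11 + 11)/1) = 22.
  m_6 = 1*22 - 11 = 11, d_6 = (125 - 11^2)/1 = 4/1 = 4: (m_6, d_6) = (m_1, d_1) = (11, 4), so from here the quotients repeat a_1, ..., a_5; the period length is 5.
So sqrt(125) = [11; (5, 1, 1, 5, 22)] with period length k = 5.
k is odd, so (p_{k-1}, q_{k-1}) only solves x^2 - 125y^2 = -1 and the fundamental solution of x^2 - 125y^2 = 1 is (p_{2k-1}, q_{2k-1}) = (p_9, q_9); compute convergents through index 9, running through the period twice.
Convergents (p_i = a_i*p_{i-1} + p_{i-2}, q_i = a_i*q_{i-1} + q_{i-2} with p_{-2}=0, p_{-1}=1, q_{-2}=1, q_{-1}=0):
  i=0: a_0=11, p_0 = 11*1 + 0 = 11, q_0 = 11*0 + 1 = 1.
  i=1: a_1=5, p_1 = 5*11 + 1 = 56, q_1 = 5*1 + 0 = 5.
  i=2: a_2=1, p_2 = 1*56 + 11 = 67, q_2 = 1*5 + 1 = 6.
  i=3: a_3=1, p_3 = 1*67 + 56 = 123, q_3 = 1*6 + 5 = 11.
  i=4: a_4=5, p_4 = 5*123 + 67 = 682, q_4 = 5*11 + 6 = 61.
  i=5: a_5=22, p_5 = 22*682 + 123 = 15127, q_5 = 22*61 + 11 = 1353.
  i=6: a_6=5, p_6 = 5*15127 + 682 = 76317, q_6 = 5*1353 + 61 = 6826.
  i=7: a_7=1, p_7 = 1*76317 + 15127 = 91444, q_7 = 1*6826 + 1353 = 8179.
  i=8: a_8=1, p_8 = 1*91444 + 76317 = 167761, q_8 = 1*8179 + 6826 = 15005.
  i=9: a_9=5, p_9 = 5*167761 + 91444 = 930249, q_9 = 5*15005 + 8179 = 83204.
Indeed p_4^2 - 125*q_4^2 = 465124 - 465125 = -1, not +1.
Check: 930249^2 - 125*83204^2 = 865363202001 - 865363202000 = 1, so (x, y) = (930249, 83204) solves the equation, and by the theorem it is the least positive solution.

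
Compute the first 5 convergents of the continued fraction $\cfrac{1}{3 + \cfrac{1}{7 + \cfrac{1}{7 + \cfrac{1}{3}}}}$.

0/1, 1/3, 7/22, 50/157, 157/493

Using the convergent recurrence p_i = a_i*p_{i-1} + p_{i-2}, q_i = a_i*q_{i-1} + q_{i-2} with p_{-2}=0, p_{-1}=1, q_{-2}=1, q_{-1}=0:
  i=0: a_0=0, p_0 = 0*1 + 0 = 0, q_0 = 0*0 + 1 = 1.
  i=1: a_1=3, p_1 = 3*0 + 1 = 1, q_1 = 3*1 + 0 = 3.
  i=2: a_2=7, p_2 = 7*1 + 0 = 7, q_2 = 7*3 + 1 = 22.
  i=3: a_3=7, p_3 = 7*7 + 1 = 50, q_3 = 7*22 + 3 = 157.
  i=4: a_4=3, p_4 = 3*50 + 7 = 157, q_4 = 3*157 + 22 = 493.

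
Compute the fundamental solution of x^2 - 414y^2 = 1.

First expand sqrt(414) as a continued fraction. With x_i = (sqrt(414) + m_i)/d_i and (m_0, d_0) = (0, 1): a_0 = floor(sqrt(414)) = 20, since 20^2 = 400 <= 414 < 441 = 21^2.
Iterate m_{i+1} = d_i*a_i - m_i, d_{i+1} = (414 - m_{i+1}^2)/d_i, a_{i+1} = floor((a_0 + m_{i+1})/d_{i+1}):
  m_1 = 1*20 - 0 = 20, d_1 = (414 - 20^2)/1 = 14/1 = 14, a_1 = floor((20 + 20)/14) = 2.
  m_2 = 14*2 - 20 = 8, d_2 = (414 - 8^2)/14 = 350/14 = 25, a_2 = floor((20 + 8)/25) = 1.
  m_3 = 25*1 - 8 = 17, d_3 = (414 - 17^2)/25 = 125/25 = 5, a_3 = floor((20 + 17)/5) = 7.
  m_4 = 5*7 - 17 = 18, d_4 = (414 - 18^2)/5 = 90/5 = 18, a_4 = floor((20 + 18)/18) = 2.
  m_5 = 18*2 - 18 = 18, d_5 = (414 - 18^2)/18 = 90/18 = 5, a_5 = floor((20 + 18)/5) = 7.
  m_6 = 5*7 - 18 = 17, d_6 = (414 - 17^2)/5 = 125/5 = 25, a_6 = floor((20 + 17)/25) = 1.
  m_7 = 25*1 - 17 = 8, d_7 = (414 - 8^2)/25 = 350/25 = 14, a_7 = floor((20 + 8)/14) = 2.
  m_8 = 14*2 - 8 = 20, d_8 = (414 - 20^2)/14 = 14/14 = 1, a_8 = floor((20 + 20)/1) = 40.
  m_9 = 1*40 - 20 = 20, d_9 = (414 - 20^2)/1 = 14/1 = 14: (m_9, d_9) = (m_1, d_1) = (20, 14), so from here the quotients repeat a_1, ..., a_8; the period length is 8.
So sqrt(414) = [20; (2, 1, 7, 2, 7, 1, 2, 40)] with period length k = 8.
k is even, so the fundamental solution of x^2 - 414y^2 = 1 is (p_{k-1}, q_{k-1}) = (p_7, q_7); compute convergents through index 7.
Convergents (p_i = a_i*p_{i-1} + p_{i-2}, q_i = a_i*q_{i-1} + q_{i-2} with p_{-2}=0, p_{-1}=1, q_{-2}=1, q_{-1}=0):
  i=0: a_0=20, p_0 = 20*1 + 0 = 20, q_0 = 20*0 + 1 = 1.
  i=1: a_1=2, p_1 = 2*20 + 1 = 41, q_1 = 2*1 + 0 = 2.
  i=2: a_2=1, p_2 = 1*41 + 20 = 61, q_2 = 1*2 + 1 = 3.
  i=3: a_3=7, p_3 = 7*61 + 41 = 468, q_3 = 7*3 + 2 = 23.
  i=4: a_4=2, p_4 = 2*468 + 61 = 997, q_4 = 2*23 + 3 = 49.
  i=5: a_5=7, p_5 = 7*997 + 468 = 7447, q_5 = 7*49 + 23 = 366.
  i=6: a_6=1, p_6 = 1*7447 + 997 = 8444, q_6 = 1*366 + 49 = 415.
  i=7: a_7=2, p_7 = 2*8444 + 7447 = 24335, q_7 = 2*415 + 366 = 1196.
Check: 24335^2 - 414*1196^2 = 592192225 - 592192224 = 1, so (x, y) = (24335, 1196) solves the equation, and by the theorem it is the least positive solution.

(x, y) = (24335, 1196)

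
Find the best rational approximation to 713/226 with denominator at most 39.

Expand x = 713/226 as a continued fraction with the Euclidean algorithm:
  713 = 3*226 + 35, so a_0 = 3.
  226 = 6*35 + 16, so a_1 = 6.
  35 = 2*16 + 3, so a_2 = 2.
  16 = 5*3 + 1, so a_3 = 5.
  3 = 3*1 + 0, so a_4 = 3.
so x = [3; 6, 2, 5, 3].
Convergents (p_i = a_i*p_{i-1} + p_{i-2}, q_i = a_i*q_{i-1} + q_{i-2} with p_{-2}=0, p_{-1}=1, q_{-2}=1, q_{-1}=0), until the denominator exceeds 39:
  i=0: a_0=3, p_0 = 3*1 + 0 = 3, q_0 = 3*0 + 1 = 1.
  i=1: a_1=6, p_1 = 6*3 + 1 = 19, q_1 = 6*1 + 0 = 6.
  i=2: a_2=2, p_2 = 2*19 + 3 = 41, q_2 = 2*6 + 1 = 13.
  i=3: a_3=5, p_3 = 5*41 + 19 = 224, q_3 = 5*13 + 6 = 71.
q_3 = 71 > 39, so the last convergent with denominator <= 39 is p_2/q_2 = 41/13.
The closest fraction with denominator <= 39 is either p_2/q_2 or the intermediate fraction (k*p_2 + p_1)/(k*q_2 + q_1) with the largest k >= 1 whose denominator stays <= 39; these approach x as k grows, and every other convergent or intermediate fraction in range is farther away.
Largest k: floor((39 - q_1)/q_2) = floor((39 - 6)/13) = 2.
That gives (2*41 + 19)/(2*13 + 6) = 101/32.
Compare the errors: |x - 41/13| = |713*13 - 41*226|/(226*13) = 3/2938, and |x - 101/32| = |713*32 - 101*226|/(226*32) = 10/7232.
Cross-multiplying, 3*7232 = 21696 < 29380 = 10*2938, so 3/2938 is smaller: the convergent 41/13 is closer to x than 101/32.

41/13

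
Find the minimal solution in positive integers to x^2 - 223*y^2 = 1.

First expand sqrt(223) as a continued fraction. With x_i = (sqrt(223) + m_i)/d_i and (m_0, d_0) = (0, 1): a_0 = floor(sqrt(223)) = 14, since 14^2 = 196 <= 223 < 225 = 15^2.
Iterate m_{i+1} = d_i*a_i - m_i, d_{i+1} = (223 - m_{i+1}^2)/d_i, a_{i+1} = floor((a_0 + m_{i+1})/d_{i+1}):
  m_1 = 1*14 - 0 = 14, d_1 = (223 - 14^2)/1 = 27/1 = 27, a_1 = floor((14 + 14)/27) = 1.
  m_2 = 27*1 - 14 = 13, d_2 = (223 - 13^2)/27 = 54/27 = 2, a_2 = floor((14 + 13)/2) = 13.
  m_3 = 2*13 - 13 = 13, d_3 = (223 - 13^2)/2 = 54/2 = 27, a_3 = floor((14 + 13)/27) = 1.
  m_4 = 27*1 - 13 = 14, d_4 = (223 - 14^2)/27 = 27/27 = 1, a_4 = floor((14 + 14)/1) = 28.
  m_5 = 1*28 - 14 = 14, d_5 = (223 - 14^2)/1 = 27/1 = 27: (m_5, d_5) = (m_1, d_1) = (14, 27), so from here the quotients repeat a_1, ..., a_4; the period length is 4.
So sqrt(223) = [14; (1, 13, 1, 28)] with period length k = 4.
k is even, so the fundamental solution of x^2 - 223y^2 = 1 is (p_{k-1}, q_{k-1}) = (p_3, q_3); compute convergents through index 3.
Convergents (p_i = a_i*p_{i-1} + p_{i-2}, q_i = a_i*q_{i-1} + q_{i-2} with p_{-2}=0, p_{-1}=1, q_{-2}=1, q_{-1}=0):
  i=0: a_0=14, p_0 = 14*1 + 0 = 14, q_0 = 14*0 + 1 = 1.
  i=1: a_1=1, p_1 = 1*14 + 1 = 15, q_1 = 1*1 + 0 = 1.
  i=2: a_2=13, p_2 = 13*15 + 14 = 209, q_2 = 13*1 + 1 = 14.
  i=3: a_3=1, p_3 = 1*209 + 15 = 224, q_3 = 1*14 + 1 = 15.
Check: 224^2 - 223*15^2 = 50176 - 50175 = 1, so (x, y) = (224, 15) solves the equation, and by the theorem it is the least positive solution.

(x, y) = (224, 15)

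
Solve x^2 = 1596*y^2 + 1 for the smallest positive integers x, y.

(x, y) = (799, 20)

First expand sqrt(1596) as a continued fraction. With x_i = (sqrt(1596) + m_i)/d_i and (m_0, d_0) = (0, 1): a_0 = floor(sqrt(1596)) = 39, since 39^2 = 1521 <= 1596 < 1600 = 40^2.
Iterate m_{i+1} = d_i*a_i - m_i, d_{i+1} = (1596 - m_{i+1}^2)/d_i, a_{i+1} = floor((a_0 + m_{i+1})/d_{i+1}):
  m_1 = 1*39 - 0 = 39, d_1 = (1596 - 39^2)/1 = 75/1 = 75, a_1 = floor((39 + 39)/75) = 1.
  m_2 = 75*1 - 39 = 36, d_2 = (1596 - 36^2)/75 = 300/75 = 4, a_2 = floor((39 + 36)/4) = 18.
  m_3 = 4*18 - 36 = 36, d_3 = (1596 - 36^2)/4 = 300/4 = 75, a_3 = floor((39 + 36)/75) = 1.
  m_4 = 75*1 - 36 = 39, d_4 = (1596 - 39^2)/75 = 75/75 = 1, a_4 = floor((39 + 39)/1) = 78.
  m_5 = 1*78 - 39 = 39, d_5 = (1596 - 39^2)/1 = 75/1 = 75: (m_5, d_5) = (m_1, d_1) = (39, 75), so from here the quotients repeat a_1, ..., a_4; the period length is 4.
So sqrt(1596) = [39; (1, 18, 1, 78)] with period length k = 4.
k is even, so the fundamental solution of x^2 - 1596y^2 = 1 is (p_{k-1}, q_{k-1}) = (p_3, q_3); compute convergents through index 3.
Convergents (p_i = a_i*p_{i-1} + p_{i-2}, q_i = a_i*q_{i-1} + q_{i-2} with p_{-2}=0, p_{-1}=1, q_{-2}=1, q_{-1}=0):
  i=0: a_0=39, p_0 = 39*1 + 0 = 39, q_0 = 39*0 + 1 = 1.
  i=1: a_1=1, p_1 = 1*39 + 1 = 40, q_1 = 1*1 + 0 = 1.
  i=2: a_2=18, p_2 = 18*40 + 39 = 759, q_2 = 18*1 + 1 = 19.
  i=3: a_3=1, p_3 = 1*759 + 40 = 799, q_3 = 1*19 + 1 = 20.
Check: 799^2 - 1596*20^2 = 638401 - 638400 = 1, so (x, y) = (799, 20) solves the equation, and by the theorem it is the least positive solution.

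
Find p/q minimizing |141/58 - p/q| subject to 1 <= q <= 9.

Expand x = 141/58 as a continued fraction with the Euclidean algorithm:
  141 = 2*58 + 25, so a_0 = 2.
  58 = 2*25 + 8, so a_1 = 2.
  25 = 3*8 + 1, so a_2 = 3.
  8 = 8*1 + 0, so a_3 = 8.
so x = [2; 2, 3, 8].
Convergents (p_i = a_i*p_{i-1} + p_{i-2}, q_i = a_i*q_{i-1} + q_{i-2} with p_{-2}=0, p_{-1}=1, q_{-2}=1, q_{-1}=0), until the denominator exceeds 9:
  i=0: a_0=2, p_0 = 2*1 + 0 = 2, q_0 = 2*0 + 1 = 1.
  i=1: a_1=2, p_1 = 2*2 + 1 = 5, q_1 = 2*1 + 0 = 2.
  i=2: a_2=3, p_2 = 3*5 + 2 = 17, q_2 = 3*2 + 1 = 7.
  i=3: a_3=8, p_3 = 8*17 + 5 = 141, q_3 = 8*7 + 2 = 58.
q_3 = 58 > 9, so the last convergent with denominator <= 9 is p_2/q_2 = 17/7.
The closest fraction with denominator <= 9 is either p_2/q_2 or the intermediate fraction (k*p_2 + p_1)/(k*q_2 + q_1) with the largest k >= 1 whose denominator stays <= 9; these approach x as k grows, and every other convergent or intermediate fraction in range is farther away.
Largest k: floor((9 - q_1)/q_2) = floor((9 - 2)/7) = 1.
That gives (1*17 + 5)/(1*7 + 2) = 22/9.
Compare the errors: |x - 17/7| = |141*7 - 17*58|/(58*7) = 1/406, and |x - 22/9| = |141*9 - 22*58|/(58*9) = 7/522.
Cross-multiplying, 1*522 = 522 < 2842 = 7*406, so 1/406 is smaller: the convergent 17/7 is closer to x than 22/9.

17/7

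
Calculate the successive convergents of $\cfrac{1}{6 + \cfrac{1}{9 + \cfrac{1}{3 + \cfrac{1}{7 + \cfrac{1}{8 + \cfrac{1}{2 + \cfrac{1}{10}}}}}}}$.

Using the convergent recurrence p_i = a_i*p_{i-1} + p_{i-2}, q_i = a_i*q_{i-1} + q_{i-2} with p_{-2}=0, p_{-1}=1, q_{-2}=1, q_{-1}=0:
  i=0: a_0=0, p_0 = 0*1 + 0 = 0, q_0 = 0*0 + 1 = 1.
  i=1: a_1=6, p_1 = 6*0 + 1 = 1, q_1 = 6*1 + 0 = 6.
  i=2: a_2=9, p_2 = 9*1 + 0 = 9, q_2 = 9*6 + 1 = 55.
  i=3: a_3=3, p_3 = 3*9 + 1 = 28, q_3 = 3*55 + 6 = 171.
  i=4: a_4=7, p_4 = 7*28 + 9 = 205, q_4 = 7*171 + 55 = 1252.
  i=5: a_5=8, p_5 = 8*205 + 28 = 1668, q_5 = 8*1252 + 171 = 10187.
  i=6: a_6=2, p_6 = 2*1668 + 205 = 3541, q_6 = 2*10187 + 1252 = 21626.
  i=7: a_7=10, p_7 = 10*3541 + 1668 = 37078, q_7 = 10*21626 + 10187 = 226447.

0/1, 1/6, 9/55, 28/171, 205/1252, 1668/10187, 3541/21626, 37078/226447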